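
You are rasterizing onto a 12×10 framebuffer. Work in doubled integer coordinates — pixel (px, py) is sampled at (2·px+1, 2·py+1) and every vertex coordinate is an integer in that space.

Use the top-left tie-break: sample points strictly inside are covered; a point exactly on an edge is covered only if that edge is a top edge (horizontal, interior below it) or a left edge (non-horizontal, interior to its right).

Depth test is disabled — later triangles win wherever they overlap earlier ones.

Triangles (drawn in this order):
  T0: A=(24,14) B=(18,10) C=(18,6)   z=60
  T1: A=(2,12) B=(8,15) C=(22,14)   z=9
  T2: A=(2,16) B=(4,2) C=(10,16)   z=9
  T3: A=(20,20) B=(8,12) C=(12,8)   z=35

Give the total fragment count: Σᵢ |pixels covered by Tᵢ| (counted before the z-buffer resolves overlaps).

T0:
  2·area = 24
  edge (24, 14)→(18, 10): d=(-6,-4) top-left  bias=+0
  edge (18, 10)→(18, 6): d=(0,-4) top-left  bias=+0
  edge (18, 6)→(24, 14): d=(6,8) right/bottom  bias=-1
    (9,4)@(19, 9): e=[10,4,10] → X
    (10,4)@(21, 9): e=[18,12,-6] → .
    (9,5)@(19, 11): e=[-2,4,22] → .
    (10,5)@(21, 11): e=[6,12,6] → X
    (11,5)@(23, 11): e=[14,20,-10] → .
    (10,6)@(21, 13): e=[-6,12,18] → .
    (11,6)@(23, 13): e=[2,20,2] → X
    (11,7)@(23, 15): e=[-10,20,14] → .
  covered (3 px):
    . . . . . . . . . . . .
    . . . . . . . . . . . .
    . . . . . . . . . . . .
    . . . . . . . . . . . .
    . . . . . . . . . X . .
    . . . . . . . . . . X .
    . . . . . . . . . . . X
    . . . . . . . . . . . .
    . . . . . . . . . . . .
    . . . . . . . . . . . .
T1:
  2·area = 48  (B↔C swapped to make it positive)
  edge (2, 12)→(22, 14): d=(20,2) right/bottom  bias=-1
  edge (22, 14)→(8, 15): d=(-14,1) right/bottom  bias=-1
  edge (8, 15)→(2, 12): d=(-6,-3) top-left  bias=+0
    (2,6)@(5, 13): e=[14,31,3] → X
    (3,6)@(7, 13): e=[10,29,9] → X
    (4,6)@(9, 13): e=[6,27,15] → X
    (5,6)@(11, 13): e=[2,25,21] → X
    (6,6)@(13, 13): e=[-2,23,27] → .
    (2,7)@(5, 15): e=[54,3,-9] → .
    (3,7)@(7, 15): e=[50,1,-3] → .
    (4,7)@(9, 15): e=[46,-1,3] → .
    (5,7)@(11, 15): e=[42,-3,9] → .
  covered (4 px):
    . . . . . . . . . . . .
    . . . . . . . . . . . .
    . . . . . . . . . . . .
    . . . . . . . . . . . .
    . . . . . . . . . . . .
    . . . . . . . . . . . .
    . . X X X X . . . . . .
    . . . . . . . . . . . .
    . . . . . . . . . . . .
    . . . . . . . . . . . .
T2:
  2·area = 112
  edge (2, 16)→(4, 2): d=(2,-14) top-left  bias=+0
  edge (4, 2)→(10, 16): d=(6,14) right/bottom  bias=-1
  edge (10, 16)→(2, 16): d=(-8,0) right/bottom  bias=-1
    (2,2)@(5, 5): e=[20,4,88] → X
    (3,2)@(7, 5): e=[48,-24,88] → .
    (2,3)@(5, 7): e=[24,16,72] → X
    (3,3)@(7, 7): e=[52,-12,72] → .
    (1,4)@(3, 9): e=[0,56,56] → X  [on edge]
    (3,4)@(7, 9): e=[56,0,56] → .  [on edge]
    (1,5)@(3, 11): e=[4,68,40] → X
    (3,5)@(7, 11): e=[60,12,40] → X
    (4,5)@(9, 11): e=[88,-16,40] → .
    (1,6)@(3, 13): e=[8,80,24] → X
    (4,6)@(9, 13): e=[92,-4,24] → .
    (1,7)@(3, 15): e=[12,92,8] → X
  covered (14 px):
    . . . . . . . . . . . .
    . . . . . . . . . . . .
    . . X . . . . . . . . .
    . . X . . . . . . . . .
    . X X . . . . . . . . .
    . X X X . . . . . . . .
    . X X X . . . . . . . .
    . X X X X . . . . . . .
    . . . . . . . . . . . .
    . . . . . . . . . . . .
T3:
  2·area = 80
  edge (20, 20)→(8, 12): d=(-12,-8) top-left  bias=+0
  edge (8, 12)→(12, 8): d=(4,-4) top-left  bias=+0
  edge (12, 8)→(20, 20): d=(8,12) right/bottom  bias=-1
    (9,0)@(19, 1): e=[220,0,-140] → .  [on edge]
    (8,1)@(17, 3): e=[180,0,-100] → .  [on edge]
    (7,2)@(15, 5): e=[140,0,-60] → .  [on edge]
    (6,3)@(13, 7): e=[100,0,-20] → .  [on edge]
    (5,4)@(11, 9): e=[60,0,20] → X  [on edge]
    (6,4)@(13, 9): e=[76,8,-4] → .
    (4,5)@(9, 11): e=[20,0,60] → X  [on edge]
    (6,5)@(13, 11): e=[52,16,12] → X
    (7,5)@(15, 11): e=[68,24,-12] → .
    (3,6)@(7, 13): e=[-20,0,100] → .  [on edge]
    (4,6)@(9, 13): e=[-4,8,76] → .
    (5,6)@(11, 13): e=[12,16,52] → X
    (2,7)@(5, 15): e=[-60,0,140] → .  [on edge]
    (1,8)@(3, 17): e=[-100,0,180] → .  [on edge]
    (0,9)@(1, 19): e=[-140,0,220] → .  [on edge]
  covered (11 px):
    . . . . . . . . . . . .
    . . . . . . . . . . . .
    . . . . . . . . . . . .
    . . . . . . . . . . . .
    . . . . . X . . . . . .
    . . . . X X X . . . . .
    . . . . . X X X . . . .
    . . . . . . X X . . . .
    . . . . . . . . X . . .
    . . . . . . . . . X . .

Final: 32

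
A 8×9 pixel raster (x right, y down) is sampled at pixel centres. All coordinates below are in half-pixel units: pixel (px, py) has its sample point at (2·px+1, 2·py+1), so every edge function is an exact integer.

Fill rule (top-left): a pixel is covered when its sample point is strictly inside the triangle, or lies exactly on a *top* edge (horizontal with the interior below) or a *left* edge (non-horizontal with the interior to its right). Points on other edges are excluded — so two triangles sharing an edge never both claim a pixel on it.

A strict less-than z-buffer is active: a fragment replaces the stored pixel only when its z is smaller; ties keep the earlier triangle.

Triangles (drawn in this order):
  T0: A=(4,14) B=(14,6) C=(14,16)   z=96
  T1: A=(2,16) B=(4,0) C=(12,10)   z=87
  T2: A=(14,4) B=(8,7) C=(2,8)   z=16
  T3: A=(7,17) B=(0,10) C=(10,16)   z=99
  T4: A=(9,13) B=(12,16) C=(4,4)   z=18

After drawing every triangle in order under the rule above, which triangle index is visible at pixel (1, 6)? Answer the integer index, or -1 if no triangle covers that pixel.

T0:
  2·area = 100
  edge (4, 14)→(14, 6): d=(10,-8) top-left  bias=+0
  edge (14, 6)→(14, 16): d=(0,10) right/bottom  bias=-1
  edge (14, 16)→(4, 14): d=(-10,-2) top-left  bias=+0
    (6,3)@(13, 7): e=[2,10,88] → X
    (7,3)@(15, 7): e=[18,-10,92] → .
    (5,4)@(11, 9): e=[6,30,64] → X
    (7,4)@(15, 9): e=[38,-10,72] → .
    (4,5)@(9, 11): e=[10,50,40] → X
    (7,5)@(15, 11): e=[58,-10,52] → .
    (3,6)@(7, 13): e=[14,70,16] → X
    (7,6)@(15, 13): e=[78,-10,32] → .
    (3,7)@(7, 15): e=[34,70,-4] → .
    (4,7)@(9, 15): e=[50,50,0] → X  [on edge]
    (7,7)@(15, 15): e=[98,-10,12] → .
    (4,8)@(9, 17): e=[70,50,-20] → .
  covered (13 px):
    . . . . . . . .
    . . . . . . . .
    . . . . . . . .
    . . . . . . X .
    . . . . . X X .
    . . . . X X X .
    . . . X X X X .
    . . . . X X X .
    . . . . . . . .
T1:
  2·area = 148
  edge (2, 16)→(4, 0): d=(2,-16) top-left  bias=+0
  edge (4, 0)→(12, 10): d=(8,10) right/bottom  bias=-1
  edge (12, 10)→(2, 16): d=(-10,6) right/bottom  bias=-1
    (2,1)@(5, 3): e=[22,14,112] → X
    (3,1)@(7, 3): e=[54,-6,100] → .
    (2,2)@(5, 5): e=[26,30,92] → X
    (3,2)@(7, 5): e=[58,10,80] → X
    (4,2)@(9, 5): e=[90,-10,68] → .
    (2,3)@(5, 7): e=[30,46,72] → X
    (4,3)@(9, 7): e=[94,6,48] → X
    (5,3)@(11, 7): e=[126,-14,36] → .
    (1,4)@(3, 9): e=[2,82,64] → X
    (5,4)@(11, 9): e=[130,2,16] → X
    (6,4)@(13, 9): e=[162,-18,4] → .
    (1,5)@(3, 11): e=[6,98,44] → X
    (3,6)@(7, 13): e=[74,74,0] → .  [on edge]
  covered (18 px):
    . . . . . . . .
    . . X . . . . .
    . . X X . . . .
    . . X X X . . .
    . X X X X X . .
    . X X X X . . .
    . X X . . . . .
    . X . . . . . .
    . . . . . . . .
T2:
  2·area = 12
  edge (14, 4)→(8, 7): d=(-6,3) right/bottom  bias=-1
  edge (8, 7)→(2, 8): d=(-6,1) right/bottom  bias=-1
  edge (2, 8)→(14, 4): d=(12,-4) top-left  bias=+0
    (5,2)@(11, 5): e=[3,9,0] → X  [on edge]
    (6,2)@(13, 5): e=[-3,7,8] → .
    (2,3)@(5, 7): e=[9,3,0] → X  [on edge]
    (3,3)@(7, 7): e=[3,1,8] → X
    (4,3)@(9, 7): e=[-3,-1,16] → .
    (5,3)@(11, 7): e=[-9,-3,24] → .
    (2,4)@(5, 9): e=[-3,-9,24] → .
    (3,4)@(7, 9): e=[-9,-11,32] → .
  covered (3 px):
    . . . . . . . .
    . . . . . . . .
    . . . . . X . .
    . . X X . . . .
    . . . . . . . .
    . . . . . . . .
    . . . . . . . .
    . . . . . . . .
    . . . . . . . .
T3:
  2·area = 28
  edge (7, 17)→(0, 10): d=(-7,-7) top-left  bias=+0
  edge (0, 10)→(10, 16): d=(10,6) right/bottom  bias=-1
  edge (10, 16)→(7, 17): d=(-3,1) right/bottom  bias=-1
    (0,5)@(1, 11): e=[0,4,24] → X  [on edge]
    (1,5)@(3, 11): e=[14,-8,22] → .
    (0,6)@(1, 13): e=[-14,24,18] → .
    (1,6)@(3, 13): e=[0,12,16] → X  [on edge]
    (2,6)@(5, 13): e=[14,0,14] → .  [on edge]
    (1,7)@(3, 15): e=[-14,32,10] → .
    (2,7)@(5, 15): e=[0,20,8] → X  [on edge]
    (3,7)@(7, 15): e=[14,8,6] → X
    (4,7)@(9, 15): e=[28,-4,4] → .
    (6,7)@(13, 15): e=[56,-28,0] → .  [on edge]
    (2,8)@(5, 17): e=[-14,40,2] → .
    (3,8)@(7, 17): e=[0,28,0] → .  [on edge]
  covered (4 px):
    . . . . . . . .
    . . . . . . . .
    . . . . . . . .
    . . . . . . . .
    . . . . . . . .
    X . . . . . . .
    . X . . . . . .
    . . X X . . . .
    . . . . . . . .
T4:
  2·area = 12  (B↔C swapped to make it positive)
  edge (9, 13)→(4, 4): d=(-5,-9) top-left  bias=+0
  edge (4, 4)→(12, 16): d=(8,12) right/bottom  bias=-1
  edge (12, 16)→(9, 13): d=(-3,-3) top-left  bias=+0
    (0,2)@(1, 5): e=[-32,44,0] → .  [on edge]
    (1,3)@(3, 7): e=[-24,36,0] → .  [on edge]
    (2,4)@(5, 9): e=[-16,28,0] → .  [on edge]
    (3,4)@(7, 9): e=[2,4,6] → X
    (4,4)@(9, 9): e=[20,-20,12] → .
    (3,5)@(7, 11): e=[-8,20,0] → .  [on edge]
    (4,6)@(9, 13): e=[0,12,0] → X  [on edge]
    (5,6)@(11, 13): e=[18,-12,6] → .
    (4,7)@(9, 15): e=[-10,28,-6] → .
    (5,7)@(11, 15): e=[8,4,0] → X  [on edge]
    (6,7)@(13, 15): e=[26,-20,6] → .
    (5,8)@(11, 17): e=[-2,20,-6] → .
    (6,8)@(13, 17): e=[16,-4,0] → .  [on edge]
  covered (3 px):
    . . . . . . . .
    . . . . . . . .
    . . . . . . . .
    . . . . . . . .
    . . . X . . . .
    . . . . . . . .
    . . . . X . . .
    . . . . . X . .
    . . . . . . . .

Z-buffer (winner per pixel, '.' = empty):
  . . . . . . . .
  . . 1 . . . . .
  . . 1 1 . 2 . .
  . . 2 2 1 . 0 .
  . 1 1 4 1 1 0 .
  3 1 1 1 1 0 0 .
  . 1 1 0 4 0 0 .
  . 1 3 3 0 4 0 .
  . . . . . . . .

Answer: 1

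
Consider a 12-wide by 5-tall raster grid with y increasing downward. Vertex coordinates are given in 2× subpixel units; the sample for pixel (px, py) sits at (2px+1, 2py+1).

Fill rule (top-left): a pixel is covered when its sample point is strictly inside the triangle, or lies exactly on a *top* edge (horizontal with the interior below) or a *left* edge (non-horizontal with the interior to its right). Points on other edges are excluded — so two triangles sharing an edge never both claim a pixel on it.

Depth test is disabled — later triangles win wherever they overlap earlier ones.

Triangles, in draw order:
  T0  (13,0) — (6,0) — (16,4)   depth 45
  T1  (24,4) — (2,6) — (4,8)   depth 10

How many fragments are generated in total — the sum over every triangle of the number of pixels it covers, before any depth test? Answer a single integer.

T0:
  2·area = 28  (B↔C swapped to make it positive)
  edge (13, 0)→(16, 4): d=(3,4) right/bottom  bias=-1
  edge (16, 4)→(6, 0): d=(-10,-4) top-left  bias=+0
  edge (6, 0)→(13, 0): d=(7,0) top-left  bias=+0
    (4,0)@(9, 1): e=[19,2,7] → #
    (5,0)@(11, 1): e=[11,10,7] → #
    (6,0)@(13, 1): e=[3,18,7] → #
    (7,0)@(15, 1): e=[-5,26,7] → ·
    (4,1)@(9, 3): e=[25,-18,21] → ·
    (5,1)@(11, 3): e=[17,-10,21] → ·
    (6,1)@(13, 3): e=[9,-2,21] → ·
    (7,1)@(15, 3): e=[1,6,21] → #
    (8,1)@(17, 3): e=[-7,14,21] → ·
    (7,2)@(15, 5): e=[7,-14,35] → ·
  covered (4 px):
    · · · · # # # · · · · ·
    · · · · · · · # · · · ·
    · · · · · · · · · · · ·
    · · · · · · · · · · · ·
    · · · · · · · · · · · ·
T1:
  2·area = 48  (B↔C swapped to make it positive)
  edge (24, 4)→(4, 8): d=(-20,4) right/bottom  bias=-1
  edge (4, 8)→(2, 6): d=(-2,-2) top-left  bias=+0
  edge (2, 6)→(24, 4): d=(22,-2) top-left  bias=+0
    (0,2)@(1, 5): e=[72,0,-24] → ·  [on edge]
    (6,2)@(13, 5): e=[24,24,0] → #  [on edge]
    (7,2)@(15, 5): e=[16,28,4] → #
    (8,2)@(17, 5): e=[8,32,8] → #
    (9,2)@(19, 5): e=[0,36,12] → ·  [on edge]
    (1,3)@(3, 7): e=[24,0,24] → #  [on edge]
    (2,3)@(5, 7): e=[16,4,28] → #
    (3,3)@(7, 7): e=[8,8,32] → #
    (4,3)@(9, 7): e=[0,12,36] → ·  [on edge]
    (6,3)@(13, 7): e=[-16,20,44] → ·
    (7,3)@(15, 7): e=[-24,24,48] → ·
    (8,3)@(17, 7): e=[-32,28,52] → ·
    (2,4)@(5, 9): e=[-24,0,72] → ·  [on edge]
  covered (6 px):
    · · · · · · · · · · · ·
    · · · · · · · · · · · ·
    · · · · · · # # # · · ·
    · # # # · · · · · · · ·
    · · · · · · · · · · · ·

Result: 10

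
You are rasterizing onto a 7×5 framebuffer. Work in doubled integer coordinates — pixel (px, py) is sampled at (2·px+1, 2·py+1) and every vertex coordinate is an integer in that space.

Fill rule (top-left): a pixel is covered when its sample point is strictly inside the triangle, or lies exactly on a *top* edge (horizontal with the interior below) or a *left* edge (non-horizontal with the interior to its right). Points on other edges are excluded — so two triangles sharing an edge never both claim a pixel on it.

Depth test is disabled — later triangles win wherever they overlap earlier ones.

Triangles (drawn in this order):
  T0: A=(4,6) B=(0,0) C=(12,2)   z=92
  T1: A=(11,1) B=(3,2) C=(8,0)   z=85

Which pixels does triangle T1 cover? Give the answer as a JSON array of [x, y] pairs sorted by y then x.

T0:
  2·area = 64
  edge (4, 6)→(0, 0): d=(-4,-6) top-left  bias=+0
  edge (0, 0)→(12, 2): d=(12,2) right/bottom  bias=-1
  edge (12, 2)→(4, 6): d=(-8,4) right/bottom  bias=-1
    (0,0)@(1, 1): e=[2,10,52] → █
    (1,0)@(3, 1): e=[14,6,44] → █
    (2,0)@(5, 1): e=[26,2,36] → █
    (3,0)@(7, 1): e=[38,-2,28] → ·
    (0,1)@(1, 3): e=[-6,34,36] → ·
    (1,1)@(3, 3): e=[6,30,28] → █
    (3,1)@(7, 3): e=[30,22,12] → █
    (4,1)@(9, 3): e=[42,18,4] → █
    (5,1)@(11, 3): e=[54,14,-4] → ·
    (1,2)@(3, 5): e=[-2,54,12] → ·
    (2,2)@(5, 5): e=[10,50,4] → █
    (3,2)@(7, 5): e=[22,46,-4] → ·
  covered (8 px):
    █ █ █ · · · ·
    · █ █ █ █ · ·
    · · █ · · · ·
    · · · · · · ·
    · · · · · · ·
T1:
  2·area = 11
  edge (11, 1)→(3, 2): d=(-8,1) right/bottom  bias=-1
  edge (3, 2)→(8, 0): d=(5,-2) top-left  bias=+0
  edge (8, 0)→(11, 1): d=(3,1) right/bottom  bias=-1
    (3,0)@(7, 1): e=[4,3,4] → █
    (4,0)@(9, 1): e=[2,7,2] → █
    (5,0)@(11, 1): e=[0,11,0] → ·  [on edge]
    (3,1)@(7, 3): e=[-12,13,10] → ·
    (4,1)@(9, 3): e=[-14,17,8] → ·
  covered (2 px):
    · · · █ █ · ·
    · · · · · · ·
    · · · · · · ·
    · · · · · · ·
    · · · · · · ·

Answer: [[3,0],[4,0]]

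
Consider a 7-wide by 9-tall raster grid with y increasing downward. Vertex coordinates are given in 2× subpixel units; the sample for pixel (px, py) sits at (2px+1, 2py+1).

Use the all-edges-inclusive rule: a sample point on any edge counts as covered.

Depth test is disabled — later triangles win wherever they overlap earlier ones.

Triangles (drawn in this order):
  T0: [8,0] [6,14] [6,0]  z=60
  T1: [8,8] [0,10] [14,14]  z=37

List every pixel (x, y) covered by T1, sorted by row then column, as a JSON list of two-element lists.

T0:
  2·area = 28
  edge (8, 0)→(6, 14): d=(-2,14) inclusive
  edge (6, 14)→(6, 0): d=(0,-14) inclusive
  edge (6, 0)→(8, 0): d=(2,0) inclusive
    (3,0)@(7, 1): e=[12,14,2] → #
    (4,0)@(9, 1): e=[-16,42,2] → ·
    (3,1)@(7, 3): e=[8,14,6] → #
    (4,1)@(9, 3): e=[-20,42,6] → ·
    (3,2)@(7, 5): e=[4,14,10] → #
    (4,2)@(9, 5): e=[-24,42,10] → ·
    (3,3)@(7, 7): e=[0,14,14] → #  [on edge]
    (4,3)@(9, 7): e=[-28,42,14] → ·
    (3,4)@(7, 9): e=[-4,14,18] → ·
  covered (4 px):
    · · · # · · ·
    · · · # · · ·
    · · · # · · ·
    · · · # · · ·
    · · · · · · ·
    · · · · · · ·
    · · · · · · ·
    · · · · · · ·
    · · · · · · ·
T1:
  2·area = 60  (B↔C swapped to make it positive)
  edge (8, 8)→(14, 14): d=(6,6) inclusive
  edge (14, 14)→(0, 10): d=(-14,-4) inclusive
  edge (0, 10)→(8, 8): d=(8,-2) inclusive
    (0,0)@(1, 1): e=[0,130,-70] → ·  [on edge]
    (1,1)@(3, 3): e=[0,110,-50] → ·  [on edge]
    (2,2)@(5, 5): e=[0,90,-30] → ·  [on edge]
    (3,3)@(7, 7): e=[0,70,-10] → ·  [on edge]
    (2,4)@(5, 9): e=[24,34,2] → #
    (3,4)@(7, 9): e=[12,42,6] → #
    (4,4)@(9, 9): e=[0,50,10] → #  [on edge]
    (5,4)@(11, 9): e=[-12,58,14] → ·
    (2,5)@(5, 11): e=[36,6,18] → #
    (5,5)@(11, 11): e=[0,30,30] → #  [on edge]
    (6,5)@(13, 11): e=[-12,38,34] → ·
    (2,6)@(5, 13): e=[48,-22,34] → ·
    (6,6)@(13, 13): e=[0,10,50] → #  [on edge]
  covered (9 px):
    · · · · · · ·
    · · · · · · ·
    · · · · · · ·
    · · · · · · ·
    · · # # # · ·
    · · # # # # ·
    · · · · · # #
    · · · · · · ·
    · · · · · · ·

Final: [[2,4],[3,4],[4,4],[2,5],[3,5],[4,5],[5,5],[5,6],[6,6]]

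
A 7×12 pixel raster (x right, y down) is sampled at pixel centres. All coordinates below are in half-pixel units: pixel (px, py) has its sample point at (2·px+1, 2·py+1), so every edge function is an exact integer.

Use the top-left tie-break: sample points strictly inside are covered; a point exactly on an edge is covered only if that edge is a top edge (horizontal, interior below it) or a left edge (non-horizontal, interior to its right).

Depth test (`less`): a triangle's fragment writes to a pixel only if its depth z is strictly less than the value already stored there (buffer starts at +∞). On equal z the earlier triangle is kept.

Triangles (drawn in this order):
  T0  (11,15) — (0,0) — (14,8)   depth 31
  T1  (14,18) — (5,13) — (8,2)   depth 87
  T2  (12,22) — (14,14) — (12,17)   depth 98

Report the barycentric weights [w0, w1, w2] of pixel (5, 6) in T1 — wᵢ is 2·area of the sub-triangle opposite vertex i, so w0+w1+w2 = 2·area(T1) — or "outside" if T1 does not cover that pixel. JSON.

T0:
  2·area = 122
  edge (11, 15)→(0, 0): d=(-11,-15) top-left  bias=+0
  edge (0, 0)→(14, 8): d=(14,8) right/bottom  bias=-1
  edge (14, 8)→(11, 15): d=(-3,7) right/bottom  bias=-1
    (0,0)@(1, 1): e=[4,6,112] → #
    (1,0)@(3, 1): e=[34,-10,98] → ·
    (0,1)@(1, 3): e=[-18,34,106] → ·
    (1,1)@(3, 3): e=[12,18,92] → #
    (2,1)@(5, 3): e=[42,2,78] → #
    (3,1)@(7, 3): e=[72,-14,64] → ·
    (1,2)@(3, 5): e=[-10,46,86] → ·
    (2,2)@(5, 5): e=[20,30,72] → #
    (3,2)@(7, 5): e=[50,14,58] → #
    (4,2)@(9, 5): e=[80,-2,44] → ·
    (2,3)@(5, 7): e=[-2,58,66] → ·
    (3,3)@(7, 7): e=[28,42,52] → #
    (5,7)@(11, 15): e=[0,122,0] → ·  [on edge]
  covered (15 px):
    # · · · · · ·
    · # # · · · ·
    · · # # · · ·
    · · · # # # ·
    · · · # # # #
    · · · · # # ·
    · · · · · # ·
    · · · · · · ·
    · · · · · · ·
    · · · · · · ·
    · · · · · · ·
    · · · · · · ·
T1:
  2·area = 114
  edge (14, 18)→(5, 13): d=(-9,-5) top-left  bias=+0
  edge (5, 13)→(8, 2): d=(3,-11) top-left  bias=+0
  edge (8, 2)→(14, 18): d=(6,16) right/bottom  bias=-1
    (4,2)@(9, 5): e=[92,20,2] → #
    (5,2)@(11, 5): e=[102,42,-30] → ·
    (3,3)@(7, 7): e=[64,4,46] → #
    (5,3)@(11, 7): e=[84,48,-18] → ·
    (3,4)@(7, 9): e=[46,10,58] → #
    (5,4)@(11, 9): e=[66,54,-6] → ·
    (3,5)@(7, 11): e=[28,16,70] → #
    (5,5)@(11, 11): e=[48,60,6] → #
    (6,5)@(13, 11): e=[58,82,-26] → ·
    (2,6)@(5, 13): e=[0,0,114] → #  [on edge]
    (6,6)@(13, 13): e=[40,88,-14] → ·
    (2,7)@(5, 15): e=[-18,6,126] → ·
  covered (15 px):
    · · · · · · ·
    · · · · · · ·
    · · · · # · ·
    · · · # # · ·
    · · · # # · ·
    · · · # # # ·
    · · # # # # ·
    · · · · # # ·
    · · · · · · #
    · · · · · · ·
    · · · · · · ·
    · · · · · · ·
T2:
  2·area = 10  (B↔C swapped to make it positive)
  edge (12, 22)→(12, 17): d=(0,-5) top-left  bias=+0
  edge (12, 17)→(14, 14): d=(2,-3) top-left  bias=+0
  edge (14, 14)→(12, 22): d=(-2,8) right/bottom  bias=-1
    (6,8)@(13, 17): e=[5,3,2] → #
    (6,9)@(13, 19): e=[5,7,-2] → ·
  covered (1 px):
    · · · · · · ·
    · · · · · · ·
    · · · · · · ·
    · · · · · · ·
    · · · · · · ·
    · · · · · · ·
    · · · · · · ·
    · · · · · · ·
    · · · · · · #
    · · · · · · ·
    · · · · · · ·
    · · · · · · ·

Answer: [66,18,30]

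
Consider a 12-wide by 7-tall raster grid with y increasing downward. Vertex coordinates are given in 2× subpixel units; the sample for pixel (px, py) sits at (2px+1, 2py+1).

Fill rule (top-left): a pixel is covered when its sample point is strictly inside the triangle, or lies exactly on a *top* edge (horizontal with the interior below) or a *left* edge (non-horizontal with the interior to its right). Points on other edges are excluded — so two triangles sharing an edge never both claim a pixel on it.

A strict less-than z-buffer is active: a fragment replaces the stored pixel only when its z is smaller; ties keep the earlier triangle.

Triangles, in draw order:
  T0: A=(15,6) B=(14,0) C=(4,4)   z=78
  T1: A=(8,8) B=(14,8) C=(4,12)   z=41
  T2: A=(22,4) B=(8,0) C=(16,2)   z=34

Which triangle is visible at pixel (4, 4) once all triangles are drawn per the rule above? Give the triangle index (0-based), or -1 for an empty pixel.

T0:
  2·area = 64  (B↔C swapped to make it positive)
  edge (15, 6)→(4, 4): d=(-11,-2) top-left  bias=+0
  edge (4, 4)→(14, 0): d=(10,-4) top-left  bias=+0
  edge (14, 0)→(15, 6): d=(1,6) right/bottom  bias=-1
    (6,0)@(13, 1): e=[51,6,7] → #
    (7,0)@(15, 1): e=[55,14,-5] → ·
    (3,1)@(7, 3): e=[17,2,45] → #
    (4,1)@(9, 3): e=[21,10,33] → #
    (5,1)@(11, 3): e=[25,18,21] → #
    (7,1)@(15, 3): e=[33,34,-3] → ·
    (3,2)@(7, 5): e=[-5,22,47] → ·
    (4,2)@(9, 5): e=[-1,30,35] → ·
    (5,2)@(11, 5): e=[3,38,23] → #
    (7,2)@(15, 5): e=[11,54,-1] → ·
    (5,3)@(11, 7): e=[-19,58,25] → ·
    (6,3)@(13, 7): e=[-15,66,13] → ·
  covered (7 px):
    · · · · · · # · · · · ·
    · · · # # # # · · · · ·
    · · · · · # # · · · · ·
    · · · · · · · · · · · ·
    · · · · · · · · · · · ·
    · · · · · · · · · · · ·
    · · · · · · · · · · · ·
T1:
  2·area = 24
  edge (8, 8)→(14, 8): d=(6,0) top-left  bias=+0
  edge (14, 8)→(4, 12): d=(-10,4) right/bottom  bias=-1
  edge (4, 12)→(8, 8): d=(4,-4) top-left  bias=+0
    (7,0)@(15, 1): e=[-42,66,0] → ·  [on edge]
    (6,1)@(13, 3): e=[-30,54,0] → ·  [on edge]
    (5,2)@(11, 5): e=[-18,42,0] → ·  [on edge]
    (4,3)@(9, 7): e=[-6,30,0] → ·  [on edge]
    (3,4)@(7, 9): e=[6,18,0] → #  [on edge]
    (4,4)@(9, 9): e=[6,10,8] → #
    (5,4)@(11, 9): e=[6,2,16] → #
    (6,4)@(13, 9): e=[6,-6,24] → ·
    (2,5)@(5, 11): e=[18,6,0] → #  [on edge]
    (3,5)@(7, 11): e=[18,-2,8] → ·
    (4,5)@(9, 11): e=[18,-10,16] → ·
    (5,5)@(11, 11): e=[18,-18,24] → ·
    (1,6)@(3, 13): e=[30,-6,0] → ·  [on edge]
  covered (4 px):
    · · · · · · · · · · · ·
    · · · · · · · · · · · ·
    · · · · · · · · · · · ·
    · · · · · · · · · · · ·
    · · · # # # · · · · · ·
    · · # · · · · · · · · ·
    · · · · · · · · · · · ·
T2:
  2·area = 4
  edge (22, 4)→(8, 0): d=(-14,-4) top-left  bias=+0
  edge (8, 0)→(16, 2): d=(8,2) right/bottom  bias=-1
  edge (16, 2)→(22, 4): d=(6,2) right/bottom  bias=-1
    (6,0)@(13, 1): e=[6,-2,0] → ·  [on edge]
    (9,1)@(19, 3): e=[2,2,0] → ·  [on edge]
  covered (0 px):
    · · · · · · · · · · · ·
    · · · · · · · · · · · ·
    · · · · · · · · · · · ·
    · · · · · · · · · · · ·
    · · · · · · · · · · · ·
    · · · · · · · · · · · ·
    · · · · · · · · · · · ·

Z-buffer (winner per pixel, '.' = empty):
  . . . . . . 0 . . . . .
  . . . 0 0 0 0 . . . . .
  . . . . . 0 0 . . . . .
  . . . . . . . . . . . .
  . . . 1 1 1 . . . . . .
  . . 1 . . . . . . . . .
  . . . . . . . . . . . .

Result: 1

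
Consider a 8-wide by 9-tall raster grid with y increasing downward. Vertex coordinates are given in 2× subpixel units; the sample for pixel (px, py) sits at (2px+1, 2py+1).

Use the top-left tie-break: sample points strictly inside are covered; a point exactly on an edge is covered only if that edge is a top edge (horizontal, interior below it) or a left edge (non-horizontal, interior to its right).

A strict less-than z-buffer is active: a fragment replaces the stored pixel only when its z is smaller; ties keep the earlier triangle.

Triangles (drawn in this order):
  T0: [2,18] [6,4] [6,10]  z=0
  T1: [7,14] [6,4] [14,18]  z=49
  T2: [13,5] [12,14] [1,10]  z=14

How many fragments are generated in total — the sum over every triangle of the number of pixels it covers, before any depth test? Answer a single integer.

T0:
  2·area = 24
  edge (2, 18)→(6, 4): d=(4,-14) top-left  bias=+0
  edge (6, 4)→(6, 10): d=(0,6) right/bottom  bias=-1
  edge (6, 10)→(2, 18): d=(-4,8) right/bottom  bias=-1
    (2,4)@(5, 9): e=[6,6,12] → #
    (3,4)@(7, 9): e=[34,-6,-4] → ·
    (2,5)@(5, 11): e=[14,6,4] → #
    (3,5)@(7, 11): e=[42,-6,-12] → ·
    (2,6)@(5, 13): e=[22,6,-4] → ·
    (1,7)@(3, 15): e=[2,18,4] → #
    (2,7)@(5, 15): e=[30,6,-12] → ·
    (1,8)@(3, 17): e=[10,18,-4] → ·
  covered (3 px):
    · · · · · · · ·
    · · · · · · · ·
    · · · · · · · ·
    · · · · · · · ·
    · · # · · · · ·
    · · # · · · · ·
    · · · · · · · ·
    · # · · · · · ·
    · · · · · · · ·
T1:
  2·area = 66
  edge (7, 14)→(6, 4): d=(-1,-10) top-left  bias=+0
  edge (6, 4)→(14, 18): d=(8,14) right/bottom  bias=-1
  edge (14, 18)→(7, 14): d=(-7,-4) top-left  bias=+0
    (3,3)@(7, 7): e=[7,10,49] → #
    (4,3)@(9, 7): e=[27,-18,57] → ·
    (3,4)@(7, 9): e=[5,26,35] → #
    (4,4)@(9, 9): e=[25,-2,43] → ·
    (3,5)@(7, 11): e=[3,42,21] → #
    (4,5)@(9, 11): e=[23,14,29] → #
    (5,5)@(11, 11): e=[43,-14,37] → ·
    (3,6)@(7, 13): e=[1,58,7] → #
    (5,6)@(11, 13): e=[41,2,23] → #
    (6,6)@(13, 13): e=[61,-26,31] → ·
    (3,7)@(7, 15): e=[-1,74,-7] → ·
    (4,7)@(9, 15): e=[19,46,1] → #
  covered (10 px):
    · · · · · · · ·
    · · · · · · · ·
    · · · · · · · ·
    · · · # · · · ·
    · · · # · · · ·
    · · · # # · · ·
    · · · # # # · ·
    · · · · # # · ·
    · · · · · · # ·
T2:
  2·area = 103
  edge (13, 5)→(12, 14): d=(-1,9) right/bottom  bias=-1
  edge (12, 14)→(1, 10): d=(-11,-4) top-left  bias=+0
  edge (1, 10)→(13, 5): d=(12,-5) top-left  bias=+0
    (6,2)@(13, 5): e=[0,103,0] → ·  [on edge]
    (4,3)@(9, 7): e=[34,65,4] → #
    (5,3)@(11, 7): e=[16,73,14] → #
    (6,3)@(13, 7): e=[-2,81,24] → ·
    (2,4)@(5, 9): e=[68,27,8] → #
    (3,4)@(7, 9): e=[50,35,18] → #
    (6,4)@(13, 9): e=[-4,59,48] → ·
    (2,5)@(5, 11): e=[66,5,32] → #
    (6,5)@(13, 11): e=[-6,37,72] → ·
    (2,6)@(5, 13): e=[64,-17,56] → ·
    (3,6)@(7, 13): e=[46,-9,66] → ·
    (4,6)@(9, 13): e=[28,-1,76] → ·
  covered (11 px):
    · · · · · · · ·
    · · · · · · · ·
    · · · · · · · ·
    · · · · # # · ·
    · · # # # # · ·
    · · # # # # · ·
    · · · · · # · ·
    · · · · · · · ·
    · · · · · · · ·

Final: 24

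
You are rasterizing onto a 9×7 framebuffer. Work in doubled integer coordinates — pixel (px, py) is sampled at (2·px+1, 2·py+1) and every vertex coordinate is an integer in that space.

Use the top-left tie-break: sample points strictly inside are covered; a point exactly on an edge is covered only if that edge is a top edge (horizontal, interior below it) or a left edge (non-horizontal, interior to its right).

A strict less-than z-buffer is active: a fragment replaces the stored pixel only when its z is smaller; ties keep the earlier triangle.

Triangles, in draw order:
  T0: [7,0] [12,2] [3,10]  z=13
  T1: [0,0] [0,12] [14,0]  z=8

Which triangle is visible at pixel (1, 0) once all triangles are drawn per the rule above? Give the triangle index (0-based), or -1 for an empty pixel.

T0:
  2·area = 58
  edge (7, 0)→(12, 2): d=(5,2) right/bottom  bias=-1
  edge (12, 2)→(3, 10): d=(-9,8) right/bottom  bias=-1
  edge (3, 10)→(7, 0): d=(4,-10) top-left  bias=+0
    (3,0)@(7, 1): e=[5,49,4] → #
    (4,0)@(9, 1): e=[1,33,24] → #
    (5,0)@(11, 1): e=[-3,17,44] → ·
    (3,1)@(7, 3): e=[15,31,12] → #
    (5,1)@(11, 3): e=[7,-1,52] → ·
    (2,2)@(5, 5): e=[29,29,0] → #  [on edge]
    (4,2)@(9, 5): e=[21,-3,40] → ·
    (2,3)@(5, 7): e=[39,11,8] → #
    (3,3)@(7, 7): e=[35,-5,28] → ·
    (2,4)@(5, 9): e=[49,-7,16] → ·
  covered (7 px):
    · · · # # · · · ·
    · · · # # · · · ·
    · · # # · · · · ·
    · · # · · · · · ·
    · · · · · · · · ·
    · · · · · · · · ·
    · · · · · · · · ·
T1:
  2·area = 168  (B↔C swapped to make it positive)
  edge (0, 0)→(14, 0): d=(14,0) top-left  bias=+0
  edge (14, 0)→(0, 12): d=(-14,12) right/bottom  bias=-1
  edge (0, 12)→(0, 0): d=(0,-12) top-left  bias=+0
    (0,0)@(1, 1): e=[14,142,12] → #
    (1,0)@(3, 1): e=[14,118,36] → #
    (2,0)@(5, 1): e=[14,94,60] → #
    (3,0)@(7, 1): e=[14,70,84] → #
    (4,0)@(9, 1): e=[14,46,108] → #
    (5,0)@(11, 1): e=[14,22,132] → #
    (6,0)@(13, 1): e=[14,-2,156] → ·
    (0,1)@(1, 3): e=[42,114,12] → #
    (5,1)@(11, 3): e=[42,-6,132] → ·
    (0,2)@(1, 5): e=[70,86,12] → #
    (4,2)@(9, 5): e=[70,-10,108] → ·
    (0,3)@(1, 7): e=[98,58,12] → #
  covered (21 px):
    # # # # # # · · ·
    # # # # # · · · ·
    # # # # · · · · ·
    # # # · · · · · ·
    # # · · · · · · ·
    # · · · · · · · ·
    · · · · · · · · ·

Z-buffer (winner per pixel, '.' = empty):
  1 1 1 1 1 1 . . .
  1 1 1 1 1 . . . .
  1 1 1 1 . . . . .
  1 1 1 . . . . . .
  1 1 . . . . . . .
  1 . . . . . . . .
  . . . . . . . . .

Result: 1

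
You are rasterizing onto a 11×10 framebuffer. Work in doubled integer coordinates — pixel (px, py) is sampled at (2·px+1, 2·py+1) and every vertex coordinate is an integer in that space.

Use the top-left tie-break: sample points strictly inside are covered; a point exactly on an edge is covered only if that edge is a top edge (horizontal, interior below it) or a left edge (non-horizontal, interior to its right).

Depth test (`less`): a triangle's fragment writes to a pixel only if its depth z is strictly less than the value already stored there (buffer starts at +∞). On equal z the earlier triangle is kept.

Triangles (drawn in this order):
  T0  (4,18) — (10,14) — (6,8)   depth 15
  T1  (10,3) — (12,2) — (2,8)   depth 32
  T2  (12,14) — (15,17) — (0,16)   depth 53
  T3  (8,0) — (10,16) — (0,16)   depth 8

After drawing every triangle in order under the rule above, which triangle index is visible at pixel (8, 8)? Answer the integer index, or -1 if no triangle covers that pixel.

T0:
  2·area = 52  (B↔C swapped to make it positive)
  edge (4, 18)→(6, 8): d=(2,-10) top-left  bias=+0
  edge (6, 8)→(10, 14): d=(4,6) right/bottom  bias=-1
  edge (10, 14)→(4, 18): d=(-6,4) right/bottom  bias=-1
    (3,1)@(7, 3): e=[0,-26,78] → ·  [on edge]
    (3,5)@(7, 11): e=[16,6,30] → #
    (4,5)@(9, 11): e=[36,-6,22] → ·
    (2,6)@(5, 13): e=[0,26,26] → #  [on edge]
    (4,6)@(9, 13): e=[40,2,10] → #
    (5,6)@(11, 13): e=[60,-10,2] → ·
    (2,7)@(5, 15): e=[4,34,14] → #
    (4,7)@(9, 15): e=[44,10,-2] → ·
    (2,8)@(5, 17): e=[8,42,2] → #
    (3,8)@(7, 17): e=[28,30,-6] → ·
    (2,9)@(5, 19): e=[12,50,-10] → ·
  covered (7 px):
    · · · · · · · · · · ·
    · · · · · · · · · · ·
    · · · · · · · · · · ·
    · · · · · · · · · · ·
    · · · · · · · · · · ·
    · · · # · · · · · · ·
    · · # # # · · · · · ·
    · · # # · · · · · · ·
    · · # · · · · · · · ·
    · · · · · · · · · · ·
T1:
  2·area = 2
  edge (10, 3)→(12, 2): d=(2,-1) top-left  bias=+0
  edge (12, 2)→(2, 8): d=(-10,6) right/bottom  bias=-1
  edge (2, 8)→(10, 3): d=(8,-5) top-left  bias=+0
    (3,2)@(7, 5): e=[1,0,1] → ·  [on edge]
  covered (0 px):
    · · · · · · · · · · ·
    · · · · · · · · · · ·
    · · · · · · · · · · ·
    · · · · · · · · · · ·
    · · · · · · · · · · ·
    · · · · · · · · · · ·
    · · · · · · · · · · ·
    · · · · · · · · · · ·
    · · · · · · · · · · ·
    · · · · · · · · · · ·
T2:
  2·area = 42
  edge (12, 14)→(15, 17): d=(3,3) right/bottom  bias=-1
  edge (15, 17)→(0, 16): d=(-15,-1) top-left  bias=+0
  edge (0, 16)→(12, 14): d=(12,-2) top-left  bias=+0
    (0,1)@(1, 3): e=[0,196,-154] → ·  [on edge]
    (1,2)@(3, 5): e=[0,168,-126] → ·  [on edge]
    (2,3)@(5, 7): e=[0,140,-98] → ·  [on edge]
    (3,4)@(7, 9): e=[0,112,-70] → ·  [on edge]
    (4,5)@(9, 11): e=[0,84,-42] → ·  [on edge]
    (5,6)@(11, 13): e=[0,56,-14] → ·  [on edge]
    (3,7)@(7, 15): e=[18,22,2] → #
    (4,7)@(9, 15): e=[12,24,6] → #
    (5,7)@(11, 15): e=[6,26,10] → #
    (6,7)@(13, 15): e=[0,28,14] → ·  [on edge]
    (3,8)@(7, 17): e=[24,-8,26] → ·
    (4,8)@(9, 17): e=[18,-6,30] → ·
    (7,8)@(15, 17): e=[0,0,42] → ·  [on edge]
    (8,9)@(17, 19): e=[0,-28,70] → ·  [on edge]
  covered (3 px):
    · · · · · · · · · · ·
    · · · · · · · · · · ·
    · · · · · · · · · · ·
    · · · · · · · · · · ·
    · · · · · · · · · · ·
    · · · · · · · · · · ·
    · · · · · · · · · · ·
    · · · # # # · · · · ·
    · · · · · · · · · · ·
    · · · · · · · · · · ·
T3:
  2·area = 160
  edge (8, 0)→(10, 16): d=(2,16) right/bottom  bias=-1
  edge (10, 16)→(0, 16): d=(-10,0) right/bottom  bias=-1
  edge (0, 16)→(8, 0): d=(8,-16) top-left  bias=+0
    (3,1)@(7, 3): e=[22,130,8] → #
    (4,1)@(9, 3): e=[-10,130,40] → ·
    (3,2)@(7, 5): e=[26,110,24] → #
    (4,2)@(9, 5): e=[-6,110,56] → ·
    (2,3)@(5, 7): e=[62,90,8] → #
    (4,3)@(9, 7): e=[-2,90,72] → ·
    (2,4)@(5, 9): e=[66,70,24] → #
    (4,4)@(9, 9): e=[2,70,88] → #
    (5,4)@(11, 9): e=[-30,70,120] → ·
    (1,5)@(3, 11): e=[102,50,8] → #
    (5,5)@(11, 11): e=[-26,50,136] → ·
    (1,6)@(3, 13): e=[106,30,24] → #
  covered (20 px):
    · · · · · · · · · · ·
    · · · # · · · · · · ·
    · · · # · · · · · · ·
    · · # # · · · · · · ·
    · · # # # · · · · · ·
    · # # # # · · · · · ·
    · # # # # · · · · · ·
    # # # # # · · · · · ·
    · · · · · · · · · · ·
    · · · · · · · · · · ·

Z-buffer (winner per pixel, '.' = empty):
  . . . . . . . . . . .
  . . . 3 . . . . . . .
  . . . 3 . . . . . . .
  . . 3 3 . . . . . . .
  . . 3 3 3 . . . . . .
  . 3 3 3 3 . . . . . .
  . 3 3 3 3 . . . . . .
  3 3 3 3 3 2 . . . . .
  . . 0 . . . . . . . .
  . . . . . . . . . . .

Answer: -1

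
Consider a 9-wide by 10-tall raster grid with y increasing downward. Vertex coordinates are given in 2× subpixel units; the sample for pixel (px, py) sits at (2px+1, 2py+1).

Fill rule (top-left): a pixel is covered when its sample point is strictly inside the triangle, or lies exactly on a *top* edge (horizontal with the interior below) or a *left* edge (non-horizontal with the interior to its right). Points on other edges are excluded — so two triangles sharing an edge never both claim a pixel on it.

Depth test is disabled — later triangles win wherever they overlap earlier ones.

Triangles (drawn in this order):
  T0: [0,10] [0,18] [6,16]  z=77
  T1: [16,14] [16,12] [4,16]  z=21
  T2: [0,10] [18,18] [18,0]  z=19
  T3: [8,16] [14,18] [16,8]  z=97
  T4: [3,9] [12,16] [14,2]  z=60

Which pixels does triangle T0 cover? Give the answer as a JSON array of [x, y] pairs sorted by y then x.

T0:
  2·area = 48  (B↔C swapped to make it positive)
  edge (0, 10)→(6, 16): d=(6,6) right/bottom  bias=-1
  edge (6, 16)→(0, 18): d=(-6,2) right/bottom  bias=-1
  edge (0, 18)→(0, 10): d=(0,-8) top-left  bias=+0
    (0,5)@(1, 11): e=[0,40,8] → .  [on edge]
    (0,6)@(1, 13): e=[12,28,8] → X
    (1,6)@(3, 13): e=[0,24,24] → .  [on edge]
    (7,6)@(15, 13): e=[-72,0,120] → .  [on edge]
    (0,7)@(1, 15): e=[24,16,8] → X
    (1,7)@(3, 15): e=[12,12,24] → X
    (2,7)@(5, 15): e=[0,8,40] → .  [on edge]
    (4,7)@(9, 15): e=[-24,0,72] → .  [on edge]
    (0,8)@(1, 17): e=[36,4,8] → X
    (1,8)@(3, 17): e=[24,0,24] → .  [on edge]
    (3,8)@(7, 17): e=[0,-8,56] → .  [on edge]
    (0,9)@(1, 19): e=[48,-8,8] → .
    (4,9)@(9, 19): e=[0,-24,72] → .  [on edge]
  covered (4 px):
    . . . . . . . . .
    . . . . . . . . .
    . . . . . . . . .
    . . . . . . . . .
    . . . . . . . . .
    . . . . . . . . .
    X . . . . . . . .
    X X . . . . . . .
    X . . . . . . . .
    . . . . . . . . .
T1:
  2·area = 24  (B↔C swapped to make it positive)
  edge (16, 14)→(4, 16): d=(-12,2) right/bottom  bias=-1
  edge (4, 16)→(16, 12): d=(12,-4) top-left  bias=+0
  edge (16, 12)→(16, 14): d=(0,2) right/bottom  bias=-1
    (6,6)@(13, 13): e=[18,0,6] → X  [on edge]
    (7,6)@(15, 13): e=[14,8,2] → X
    (8,6)@(17, 13): e=[10,16,-2] → .
    (3,7)@(7, 15): e=[6,0,18] → X  [on edge]
    (4,7)@(9, 15): e=[2,8,14] → X
    (5,7)@(11, 15): e=[-2,16,10] → .
    (6,7)@(13, 15): e=[-6,24,6] → .
    (7,7)@(15, 15): e=[-10,32,2] → .
    (0,8)@(1, 17): e=[-6,0,30] → .  [on edge]
    (3,8)@(7, 17): e=[-18,24,18] → .
    (4,8)@(9, 17): e=[-22,32,14] → .
  covered (4 px):
    . . . . . . . . .
    . . . . . . . . .
    . . . . . . . . .
    . . . . . . . . .
    . . . . . . . . .
    . . . . . . . . .
    . . . . . . X X .
    . . . X X . . . .
    . . . . . . . . .
    . . . . . . . . .
T2:
  2·area = 324  (B↔C swapped to make it positive)
  edge (0, 10)→(18, 0): d=(18,-10) top-left  bias=+0
  edge (18, 0)→(18, 18): d=(0,18) right/bottom  bias=-1
  edge (18, 18)→(0, 10): d=(-18,-8) top-left  bias=+0
    (8,0)@(17, 1): e=[8,18,298] → X
    (6,1)@(13, 3): e=[4,90,230] → X
    (7,1)@(15, 3): e=[24,54,246] → X
    (4,2)@(9, 5): e=[0,162,162] → X  [on edge]
    (5,2)@(11, 5): e=[20,126,178] → X
    (3,3)@(7, 7): e=[16,198,110] → X
    (1,4)@(3, 9): e=[12,270,42] → X
    (2,4)@(5, 9): e=[32,234,58] → X
    (1,5)@(3, 11): e=[48,270,6] → X
    (1,6)@(3, 13): e=[84,270,-30] → .
    (2,6)@(5, 13): e=[104,234,-14] → .
    (3,6)@(7, 13): e=[124,198,2] → X
  covered (41 px):
    . . . . . . . . X
    . . . . . . X X X
    . . . . X X X X X
    . . . X X X X X X
    . X X X X X X X X
    . X X X X X X X X
    . . . X X X X X X
    . . . . . . X X X
    . . . . . . . . X
    . . . . . . . . .
T3:
  2·area = 64  (B↔C swapped to make it positive)
  edge (8, 16)→(16, 8): d=(8,-8) top-left  bias=+0
  edge (16, 8)→(14, 18): d=(-2,10) right/bottom  bias=-1
  edge (14, 18)→(8, 16): d=(-6,-2) top-left  bias=+0
    (8,1)@(17, 3): e=[-32,0,96] → .  [on edge]
    (8,3)@(17, 7): e=[0,-8,72] → .  [on edge]
    (7,4)@(15, 9): e=[0,8,56] → X  [on edge]
    (8,4)@(17, 9): e=[16,-12,60] → .
    (6,5)@(13, 11): e=[0,24,40] → X  [on edge]
    (8,5)@(17, 11): e=[32,-16,48] → .
    (5,6)@(11, 13): e=[0,40,24] → X  [on edge]
    (7,6)@(15, 13): e=[32,0,32] → .  [on edge]
    (2,7)@(5, 15): e=[-32,96,0] → .  [on edge]
    (4,7)@(9, 15): e=[0,56,8] → X  [on edge]
    (7,7)@(15, 15): e=[48,-4,20] → .
    (3,8)@(7, 17): e=[0,72,-8] → .  [on edge]
    (5,8)@(11, 17): e=[32,32,0] → X  [on edge]
    (2,9)@(5, 19): e=[0,88,-24] → .  [on edge]
    (8,9)@(17, 19): e=[96,-32,0] → .  [on edge]
  covered (10 px):
    . . . . . . . . .
    . . . . . . . . .
    . . . . . . . . .
    . . . . . . . . .
    . . . . . . . X .
    . . . . . . X X .
    . . . . . X X . .
    . . . . X X X . .
    . . . . . X X . .
    . . . . . . . . .
T4:
  2·area = 140  (B↔C swapped to make it positive)
  edge (3, 9)→(14, 2): d=(11,-7) top-left  bias=+0
  edge (14, 2)→(12, 16): d=(-2,14) right/bottom  bias=-1
  edge (12, 16)→(3, 9): d=(-9,-7) top-left  bias=+0
    (6,1)@(13, 3): e=[4,12,124] → X
    (7,1)@(15, 3): e=[18,-16,138] → .
    (5,2)@(11, 5): e=[12,36,92] → X
    (7,2)@(15, 5): e=[40,-20,120] → .
    (3,3)@(7, 7): e=[6,88,46] → X
    (4,3)@(9, 7): e=[20,60,60] → X
    (7,3)@(15, 7): e=[62,-24,102] → .
    (1,4)@(3, 9): e=[0,140,0] → X  [on edge]
    (2,4)@(5, 9): e=[14,112,14] → X
    (6,4)@(13, 9): e=[70,0,70] → .  [on edge]
    (1,5)@(3, 11): e=[22,136,-18] → .
    (2,5)@(5, 11): e=[36,108,-4] → .
  covered (18 px):
    . . . . . . . . .
    . . . . . . X . .
    . . . . . X X . .
    . . . X X X X . .
    . X X X X X . . .
    . . . X X X . . .
    . . . . X X . . .
    . . . . . X . . .
    . . . . . . . . .
    . . . . . . . . .

Result: [[0,6],[0,7],[1,7],[0,8]]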